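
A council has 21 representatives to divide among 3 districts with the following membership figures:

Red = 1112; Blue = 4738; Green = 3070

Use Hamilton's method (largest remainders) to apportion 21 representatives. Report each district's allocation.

Standard divisor: 8920 ÷ 21 ≈ 424.762.
Standard quotas: Red 2.618, Blue 11.154, Green 7.228.
Lower quotas: Red 2, Blue 11, Green 7 (sum 20, leaving 1 seat).
Remainders in descending order: Red 0.618, Green 0.228, Blue 0.154.
Largest remainder: Red receives the extra seat.

Red: 3; Blue: 11; Green: 7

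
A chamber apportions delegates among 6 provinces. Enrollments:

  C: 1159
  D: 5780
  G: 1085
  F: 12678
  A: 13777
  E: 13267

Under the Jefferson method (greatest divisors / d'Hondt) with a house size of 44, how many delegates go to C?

Standard divisor 47746/44 ≈ 1085.136; standard quotas: C 1.068, D 5.327, G 1.000, F 11.683, A 12.696, E 12.226.
Rounding down gives 1, 5, 0, 11, 12, 12 = 41 seats, so the divisor must be adjusted.
With modified divisor 1040: modified quotas C 1.114, D 5.558, G 1.043, F 12.190, A 13.247, E 12.757.
Rounding down: C 1, D 5, G 1, F 12, A 13, E 12 (total 44).
C receives 1.

1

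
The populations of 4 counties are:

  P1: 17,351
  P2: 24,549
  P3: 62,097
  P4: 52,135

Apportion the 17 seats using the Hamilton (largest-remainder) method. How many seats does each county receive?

P1 2; P2 2; P3 7; P4 6

Total 156132; standard divisor 156132/17 ≈ 9184.235.
Standard quotas: P1 1.8892, P2 2.6729, P3 6.7613, P4 5.6766.
Lower quotas: P1 1, P2 2, P3 6, P4 5 (sum 14, leaving 3 seats).
Remainders in descending order: P1 0.8892, P3 0.7613, P4 0.6766, P2 0.6729.
The surplus seats go to P1, P3, P4.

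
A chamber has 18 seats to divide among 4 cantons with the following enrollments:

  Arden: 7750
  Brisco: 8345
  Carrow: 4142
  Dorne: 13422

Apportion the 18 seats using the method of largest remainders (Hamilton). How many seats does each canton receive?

Standard divisor: 33659 ÷ 18 ≈ 1869.944.
Standard quotas: Arden 4.1445, Brisco 4.4627, Carrow 2.2150, Dorne 7.1778.
Lower quotas: Arden 4, Brisco 4, Carrow 2, Dorne 7 (sum 17, leaving 1 seat).
Remainders in descending order: Brisco 0.4627, Carrow 0.2150, Dorne 0.1778, Arden 0.1445.
Largest remainder: Brisco receives the extra seat.

Arden: 4; Brisco: 5; Carrow: 2; Dorne: 7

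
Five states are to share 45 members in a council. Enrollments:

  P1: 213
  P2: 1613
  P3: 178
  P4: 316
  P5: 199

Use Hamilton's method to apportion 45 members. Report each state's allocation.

Total 2519; standard divisor 2519/45 ≈ 55.978.
Standard quotas: P1 3.805, P2 28.815, P3 3.180, P4 5.645, P5 3.555.
Lower quotas: P1 3, P2 28, P3 3, P4 5, P5 3 (sum 42, leaving 3 seats).
Remainders in descending order: P2 0.815, P1 0.805, P4 0.645, P5 0.555, P3 0.180.
Largest remainders: P2, P1, P4 receive the extra seats.

P1=4, P2=29, P3=3, P4=6, P5=3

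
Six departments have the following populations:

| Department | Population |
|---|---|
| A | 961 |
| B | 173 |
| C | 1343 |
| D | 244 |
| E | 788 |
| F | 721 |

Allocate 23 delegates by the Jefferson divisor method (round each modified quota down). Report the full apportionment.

Standard divisor 4230/23 ≈ 183.913; standard quotas: A 5.225, B 0.941, C 7.302, D 1.327, E 4.285, F 3.920.
Rounding down gives 5, 0, 7, 1, 4, 3 = 20 seats, so the divisor must be adjusted.
With modified divisor 164: modified quotas A 5.860, B 1.055, C 8.189, D 1.488, E 4.805, F 4.396.
Rounding down: A 5, B 1, C 8, D 1, E 4, F 4 (total 23).

A 5, B 1, C 8, D 1, E 4, F 4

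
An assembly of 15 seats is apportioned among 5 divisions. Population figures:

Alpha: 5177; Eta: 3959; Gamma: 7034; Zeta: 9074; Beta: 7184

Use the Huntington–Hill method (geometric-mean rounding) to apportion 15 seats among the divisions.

Alpha=3, Eta=2, Gamma=3, Zeta=4, Beta=3

With divisor 2094: modified quotas Alpha 2.472, Eta 1.891, Gamma 3.359, Zeta 4.333, Beta 3.431.
Geometric-mean thresholds: Alpha √(2·3)=2.449, Eta √(1·2)=1.414, Gamma √(3·4)=3.464, Zeta √(4·5)=4.472, Beta √(3·4)=3.464.
Each quota rounded against its threshold gives Alpha 3, Eta 2, Gamma 3, Zeta 4, Beta 3 (total 15).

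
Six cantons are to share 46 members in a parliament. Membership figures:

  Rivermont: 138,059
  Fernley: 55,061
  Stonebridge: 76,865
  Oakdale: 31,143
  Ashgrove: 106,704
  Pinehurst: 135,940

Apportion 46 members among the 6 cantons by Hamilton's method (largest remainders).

Total 543772; standard divisor 543772/46 ≈ 11821.13.
Standard quotas: Rivermont 11.6790, Fernley 4.6578, Stonebridge 6.5023, Oakdale 2.6345, Ashgrove 9.0265, Pinehurst 11.4997.
Lower quotas: Rivermont 11, Fernley 4, Stonebridge 6, Oakdale 2, Ashgrove 9, Pinehurst 11 (sum 43, leaving 3 seats).
Remainders in descending order: Rivermont 0.6790, Fernley 0.6578, Oakdale 0.6345, Stonebridge 0.5023, Pinehurst 0.4997, Ashgrove 0.0265.
Largest remainders: Rivermont, Fernley, Oakdale receive the extra seats.

Rivermont 12; Fernley 5; Stonebridge 6; Oakdale 3; Ashgrove 9; Pinehurst 11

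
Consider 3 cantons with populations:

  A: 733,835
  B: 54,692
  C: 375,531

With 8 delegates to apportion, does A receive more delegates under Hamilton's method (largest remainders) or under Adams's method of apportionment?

Hamilton: A 5, B 0, C 3.
Adams: A 4, B 1, C 3.
A gets 5 under Hamilton and 4 under Adams.

Hamilton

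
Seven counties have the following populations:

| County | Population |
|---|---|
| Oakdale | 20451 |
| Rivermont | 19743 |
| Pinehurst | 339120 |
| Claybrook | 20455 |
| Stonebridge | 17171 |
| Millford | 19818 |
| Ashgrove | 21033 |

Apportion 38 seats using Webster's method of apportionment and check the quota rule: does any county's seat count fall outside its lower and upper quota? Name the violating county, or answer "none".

Standard quotas: Oakdale 1.698, Rivermont 1.639, Pinehurst 28.149, Claybrook 1.698, Stonebridge 1.425, Millford 1.645, Ashgrove 1.746.
Webster allocation: Oakdale 2, Rivermont 2, Pinehurst 27, Claybrook 2, Stonebridge 1, Millford 2, Ashgrove 2.
Pinehurst has quota 28.149 (lower 28, upper 29) but receives 27 — outside the quota interval.

Pinehurst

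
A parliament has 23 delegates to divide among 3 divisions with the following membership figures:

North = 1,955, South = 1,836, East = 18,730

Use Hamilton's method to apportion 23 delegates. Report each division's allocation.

The standard divisor is 22521/23 ≈ 979.174.
Standard quotas: North 1.9966, South 1.8750, East 19.1284.
Lower quotas: North 1, South 1, East 19 (sum 21, leaving 2 seats).
Remainders in descending order: North 0.9966, South 0.8750, East 0.1284.
Largest remainders: North, South receive the extra seats.

North: 2, South: 2, East: 19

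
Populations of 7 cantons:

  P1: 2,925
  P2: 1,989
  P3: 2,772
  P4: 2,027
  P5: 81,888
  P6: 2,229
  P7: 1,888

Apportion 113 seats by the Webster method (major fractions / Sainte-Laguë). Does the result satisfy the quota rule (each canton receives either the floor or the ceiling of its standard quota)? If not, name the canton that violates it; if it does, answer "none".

Standard quotas: P1 3.453, P2 2.348, P3 3.272, P4 2.393, P5 96.673, P6 2.631, P7 2.229.
Webster allocation: P1 3, P2 2, P3 3, P4 2, P5 98, P6 3, P7 2.
P5 has quota 96.673 (lower 96, upper 97) but receives 98 — outside the quota interval.

P5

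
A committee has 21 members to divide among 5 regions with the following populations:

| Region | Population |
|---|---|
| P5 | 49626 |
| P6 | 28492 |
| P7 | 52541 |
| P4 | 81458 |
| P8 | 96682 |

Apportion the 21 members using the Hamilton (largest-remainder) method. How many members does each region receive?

P5=3; P6=2; P7=4; P4=5; P8=7

Total 308799; standard divisor 308799/21 ≈ 14704.714.
Standard quotas: P5 3.3748, P6 1.9376, P7 3.5731, P4 5.5396, P8 6.5749.
Lower quotas: P5 3, P6 1, P7 3, P4 5, P8 6 (sum 18, leaving 3 seats).
Remainders in descending order: P6 0.9376, P8 0.5749, P7 0.5731, P4 0.5396, P5 0.3748.
Largest remainders: P6, P8, P7 receive the extra seats.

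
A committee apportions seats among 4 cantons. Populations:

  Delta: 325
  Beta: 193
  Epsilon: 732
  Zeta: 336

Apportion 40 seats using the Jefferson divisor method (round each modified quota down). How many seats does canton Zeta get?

Standard divisor 1586/40 ≈ 39.65; standard quotas: Delta 8.197, Beta 4.868, Epsilon 18.462, Zeta 8.474.
Rounding down gives 8, 4, 18, 8 = 38 seats, so the divisor must be adjusted.
With modified divisor 38: modified quotas Delta 8.553, Beta 5.079, Epsilon 19.263, Zeta 8.842.
Rounding down: Delta 8, Beta 5, Epsilon 19, Zeta 8 (total 40).
Zeta receives 8.

8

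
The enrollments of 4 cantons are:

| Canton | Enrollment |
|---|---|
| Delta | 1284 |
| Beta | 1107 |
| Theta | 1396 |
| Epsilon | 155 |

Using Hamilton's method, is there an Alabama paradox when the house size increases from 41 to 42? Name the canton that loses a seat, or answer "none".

At 41 seats: Delta 13, Beta 11, Theta 15, Epsilon 2.
At 42 seats: Delta 14, Beta 12, Theta 15, Epsilon 1.
Epsilon drops from 2 to 1.

Epsilon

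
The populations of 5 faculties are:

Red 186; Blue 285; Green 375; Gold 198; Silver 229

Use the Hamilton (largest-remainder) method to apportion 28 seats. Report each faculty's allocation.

Red 4, Blue 6, Green 8, Gold 5, Silver 5

Standard divisor: 1273 ÷ 28 ≈ 45.464.
Standard quotas: Red 4.091, Blue 6.269, Green 8.248, Gold 4.355, Silver 5.037.
Lower quotas: Red 4, Blue 6, Green 8, Gold 4, Silver 5 (sum 27, leaving 1 seat).
Remainders in descending order: Gold 0.355, Blue 0.269, Green 0.248, Red 0.091, Silver 0.037.
The surplus seat goes to Gold.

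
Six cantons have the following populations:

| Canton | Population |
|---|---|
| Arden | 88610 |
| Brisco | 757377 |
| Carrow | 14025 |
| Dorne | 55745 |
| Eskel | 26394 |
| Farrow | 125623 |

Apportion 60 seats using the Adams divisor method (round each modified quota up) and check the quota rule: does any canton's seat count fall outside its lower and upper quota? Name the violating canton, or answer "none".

Standard quotas: Arden 4.979, Brisco 42.558, Carrow 0.788, Dorne 3.132, Eskel 1.483, Farrow 7.059.
Adams allocation: Arden 5, Brisco 41, Carrow 1, Dorne 4, Eskel 2, Farrow 7.
Brisco has quota 42.558 (lower 42, upper 43) but receives 41 — outside the quota interval.

Brisco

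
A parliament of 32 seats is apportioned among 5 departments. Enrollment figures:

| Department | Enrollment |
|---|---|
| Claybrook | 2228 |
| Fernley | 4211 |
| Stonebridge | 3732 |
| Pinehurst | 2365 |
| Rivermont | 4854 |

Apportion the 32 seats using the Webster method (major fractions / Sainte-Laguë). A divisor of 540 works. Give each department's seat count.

Claybrook: 4, Fernley: 8, Stonebridge: 7, Pinehurst: 4, Rivermont: 9

With modified divisor 540: modified quotas Claybrook 4.126, Fernley 7.798, Stonebridge 6.911, Pinehurst 4.380, Rivermont 8.989.
Rounding to the nearest integer: Claybrook 4, Fernley 8, Stonebridge 7, Pinehurst 4, Rivermont 9 (total 32).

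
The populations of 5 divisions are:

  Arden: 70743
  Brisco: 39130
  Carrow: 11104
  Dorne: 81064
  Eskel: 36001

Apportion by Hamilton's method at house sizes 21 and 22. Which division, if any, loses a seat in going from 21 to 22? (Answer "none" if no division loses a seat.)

none

At 21 seats: Arden 6, Brisco 4, Carrow 1, Dorne 7, Eskel 3.
At 22 seats: Arden 7, Brisco 4, Carrow 1, Dorne 7, Eskel 3.
No division's allocation decreased.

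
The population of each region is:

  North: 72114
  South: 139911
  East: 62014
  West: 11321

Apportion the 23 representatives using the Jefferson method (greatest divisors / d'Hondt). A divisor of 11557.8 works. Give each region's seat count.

With modified divisor 11557.8: modified quotas North 6.239, South 12.105, East 5.366, West 0.980.
Rounding down: North 6, South 12, East 5, West 0 (total 23).

North 6, South 12, East 5, West 0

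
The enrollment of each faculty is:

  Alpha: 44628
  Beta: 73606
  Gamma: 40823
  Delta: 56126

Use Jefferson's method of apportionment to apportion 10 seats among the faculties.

Alpha=2; Beta=3; Gamma=2; Delta=3

Standard divisor 215183/10 ≈ 21518.3; standard quotas: Alpha 2.074, Beta 3.421, Gamma 1.897, Delta 2.608.
Rounding down gives 2, 3, 1, 2 = 8 seats, so the divisor must be adjusted.
With modified divisor 18560: modified quotas Alpha 2.405, Beta 3.966, Gamma 2.200, Delta 3.024.
Rounding down: Alpha 2, Beta 3, Gamma 2, Delta 3 (total 10).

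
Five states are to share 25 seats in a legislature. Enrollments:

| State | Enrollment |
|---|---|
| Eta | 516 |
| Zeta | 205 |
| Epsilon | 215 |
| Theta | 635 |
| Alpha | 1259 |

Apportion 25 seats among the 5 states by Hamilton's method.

Eta=4, Zeta=2, Epsilon=2, Theta=6, Alpha=11

Total 2830; standard divisor 2830/25 ≈ 113.2.
Standard quotas: Eta 4.558, Zeta 1.811, Epsilon 1.899, Theta 5.610, Alpha 11.122.
Lower quotas: Eta 4, Zeta 1, Epsilon 1, Theta 5, Alpha 11 (sum 22, leaving 3 seats).
Remainders in descending order: Epsilon 0.899, Zeta 0.811, Theta 0.610, Eta 0.558, Alpha 0.122.
Largest remainders: Epsilon, Zeta, Theta receive the extra seats.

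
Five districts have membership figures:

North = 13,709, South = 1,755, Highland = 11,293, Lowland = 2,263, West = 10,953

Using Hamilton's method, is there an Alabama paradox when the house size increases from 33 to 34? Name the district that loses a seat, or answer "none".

At 33 seats: North 11, South 2, Highland 9, Lowland 2, West 9.
At 34 seats: North 12, South 1, Highland 10, Lowland 2, West 9.
South drops from 2 to 1.

South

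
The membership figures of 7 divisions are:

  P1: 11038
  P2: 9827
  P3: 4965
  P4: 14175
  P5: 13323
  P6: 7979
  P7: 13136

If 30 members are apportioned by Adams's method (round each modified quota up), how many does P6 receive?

Standard divisor 74443/30 ≈ 2481.433; standard quotas: P1 4.448, P2 3.960, P3 2.001, P4 5.712, P5 5.369, P6 3.215, P7 5.294.
Rounding up gives 5, 4, 3, 6, 6, 4, 6 = 34 seats, so the divisor must be adjusted.
With modified divisor 2700: modified quotas P1 4.088, P2 3.640, P3 1.839, P4 5.250, P5 4.934, P6 2.955, P7 4.865.
Rounding up: P1 5, P2 4, P3 2, P4 6, P5 5, P6 3, P7 5 (total 30).
P6 receives 3.

3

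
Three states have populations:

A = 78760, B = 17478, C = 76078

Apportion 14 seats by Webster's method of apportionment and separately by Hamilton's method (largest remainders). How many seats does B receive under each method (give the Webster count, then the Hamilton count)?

1 and 2

Webster: A 7, B 1, C 6.
Hamilton: A 6, B 2, C 6.
B gets 1 under Webster and 2 under Hamilton.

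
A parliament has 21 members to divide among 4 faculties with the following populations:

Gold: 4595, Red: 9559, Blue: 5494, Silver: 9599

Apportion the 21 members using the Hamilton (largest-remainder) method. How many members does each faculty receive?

Gold 3, Red 7, Blue 4, Silver 7

Total 29247; standard divisor 29247/21 ≈ 1392.714.
Standard quotas: Gold 3.2993, Red 6.8636, Blue 3.9448, Silver 6.8923.
Lower quotas: Gold 3, Red 6, Blue 3, Silver 6 (sum 18, leaving 3 seats).
Remainders in descending order: Blue 0.9448, Silver 0.8923, Red 0.8636, Gold 0.2993.
The surplus seats go to Blue, Silver, Red.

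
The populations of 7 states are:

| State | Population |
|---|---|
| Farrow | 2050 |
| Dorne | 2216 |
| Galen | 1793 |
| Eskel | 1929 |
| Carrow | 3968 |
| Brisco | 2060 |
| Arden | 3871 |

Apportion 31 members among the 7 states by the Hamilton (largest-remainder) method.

Farrow: 3, Dorne: 4, Galen: 3, Eskel: 3, Carrow: 7, Brisco: 4, Arden: 7

Standard divisor: 17887 ÷ 31 = 577.
Standard quotas: Farrow 3.553, Dorne 3.841, Galen 3.107, Eskel 3.343, Carrow 6.877, Brisco 3.570, Arden 6.709.
Lower quotas: Farrow 3, Dorne 3, Galen 3, Eskel 3, Carrow 6, Brisco 3, Arden 6 (sum 27, leaving 4 seats).
Remainders in descending order: Carrow 0.877, Dorne 0.841, Arden 0.709, Brisco 0.570, Farrow 0.553, Eskel 0.343, Galen 0.107.
Largest remainders: Carrow, Dorne, Arden, Brisco receive the extra seats.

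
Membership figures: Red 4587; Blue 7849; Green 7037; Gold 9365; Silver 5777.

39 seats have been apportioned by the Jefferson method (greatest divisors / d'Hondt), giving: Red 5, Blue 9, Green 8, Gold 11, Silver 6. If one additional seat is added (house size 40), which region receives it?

Silver

Priority for the next seat is population ÷ (current seats + 1).
Priorities: Red 764.500, Blue 784.900, Green 781.889, Gold 780.417, Silver 825.286.
Highest priority: Silver.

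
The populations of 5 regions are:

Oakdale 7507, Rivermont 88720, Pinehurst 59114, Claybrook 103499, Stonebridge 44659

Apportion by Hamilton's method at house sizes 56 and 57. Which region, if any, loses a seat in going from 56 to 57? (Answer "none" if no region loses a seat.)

At 56 seats: Oakdale 2, Rivermont 16, Pinehurst 11, Claybrook 19, Stonebridge 8.
At 57 seats: Oakdale 1, Rivermont 17, Pinehurst 11, Claybrook 20, Stonebridge 8.
Oakdale drops from 2 to 1.

Oakdale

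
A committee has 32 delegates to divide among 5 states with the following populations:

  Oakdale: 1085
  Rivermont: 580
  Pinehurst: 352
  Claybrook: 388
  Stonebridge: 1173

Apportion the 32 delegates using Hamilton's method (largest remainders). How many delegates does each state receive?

Oakdale 10, Rivermont 5, Pinehurst 3, Claybrook 3, Stonebridge 11

Total 3578; standard divisor 3578/32 ≈ 111.812.
Standard quotas: Oakdale 9.704, Rivermont 5.187, Pinehurst 3.148, Claybrook 3.470, Stonebridge 10.491.
Lower quotas: Oakdale 9, Rivermont 5, Pinehurst 3, Claybrook 3, Stonebridge 10 (sum 30, leaving 2 seats).
Remainders in descending order: Oakdale 0.704, Stonebridge 0.491, Claybrook 0.470, Rivermont 0.187, Pinehurst 0.148.
Largest remainders: Oakdale, Stonebridge receive the extra seats.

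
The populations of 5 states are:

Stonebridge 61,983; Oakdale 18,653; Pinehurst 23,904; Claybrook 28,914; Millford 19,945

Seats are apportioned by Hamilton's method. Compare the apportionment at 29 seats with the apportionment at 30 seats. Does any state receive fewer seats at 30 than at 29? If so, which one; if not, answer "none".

Oakdale

At 29 seats: Stonebridge 12, Oakdale 4, Pinehurst 4, Claybrook 5, Millford 4.
At 30 seats: Stonebridge 12, Oakdale 3, Pinehurst 5, Claybrook 6, Millford 4.
Oakdale drops from 4 to 3.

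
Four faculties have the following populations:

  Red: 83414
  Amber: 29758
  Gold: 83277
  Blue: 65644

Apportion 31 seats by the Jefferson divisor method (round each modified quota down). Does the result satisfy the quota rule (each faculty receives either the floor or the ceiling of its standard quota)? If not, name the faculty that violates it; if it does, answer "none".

none

Standard quotas: Red 9.866, Amber 3.520, Gold 9.850, Blue 7.764.
Jefferson allocation: Red 10, Amber 3, Gold 10, Blue 8.
Every allocation lies between the lower and upper quota.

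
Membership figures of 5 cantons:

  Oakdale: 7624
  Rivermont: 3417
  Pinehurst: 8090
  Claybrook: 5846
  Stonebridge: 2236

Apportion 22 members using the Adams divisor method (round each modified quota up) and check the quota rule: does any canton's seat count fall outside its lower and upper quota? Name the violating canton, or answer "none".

none

Standard quotas: Oakdale 6.164, Rivermont 2.762, Pinehurst 6.540, Claybrook 4.726, Stonebridge 1.808.
Adams allocation: Oakdale 6, Rivermont 3, Pinehurst 6, Claybrook 5, Stonebridge 2.
Every allocation lies between the lower and upper quota.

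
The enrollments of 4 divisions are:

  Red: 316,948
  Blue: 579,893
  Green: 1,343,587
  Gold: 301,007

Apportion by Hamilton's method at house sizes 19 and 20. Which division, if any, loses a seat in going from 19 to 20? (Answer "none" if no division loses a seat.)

At 19 seats: Red 3, Blue 4, Green 10, Gold 2.
At 20 seats: Red 2, Blue 5, Green 11, Gold 2.
Red drops from 3 to 2.

Red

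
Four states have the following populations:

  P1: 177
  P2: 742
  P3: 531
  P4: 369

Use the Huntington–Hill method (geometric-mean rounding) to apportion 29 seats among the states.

P1: 3, P2: 12, P3: 8, P4: 6

With divisor 64: modified quotas P1 2.766, P2 11.594, P3 8.297, P4 5.766.
Geometric-mean thresholds: P1 √(2·3)=2.449, P2 √(11·12)=11.489, P3 √(8·9)=8.485, P4 √(5·6)=5.477.
Each quota rounded against its threshold gives P1 3, P2 12, P3 8, P4 6 (total 29).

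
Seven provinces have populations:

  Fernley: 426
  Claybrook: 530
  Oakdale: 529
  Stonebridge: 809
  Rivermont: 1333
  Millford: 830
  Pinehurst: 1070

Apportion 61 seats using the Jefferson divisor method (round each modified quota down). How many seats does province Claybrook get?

6

Standard divisor 5527/61 ≈ 90.607; standard quotas: Fernley 4.702, Claybrook 5.849, Oakdale 5.838, Stonebridge 8.929, Rivermont 14.712, Millford 9.160, Pinehurst 11.809.
Rounding down gives 4, 5, 5, 8, 14, 9, 11 = 56 seats, so the divisor must be adjusted.
With modified divisor 87: modified quotas Fernley 4.897, Claybrook 6.092, Oakdale 6.080, Stonebridge 9.299, Rivermont 15.322, Millford 9.540, Pinehurst 12.299.
Rounding down: Fernley 4, Claybrook 6, Oakdale 6, Stonebridge 9, Rivermont 15, Millford 9, Pinehurst 12 (total 61).
Claybrook receives 6.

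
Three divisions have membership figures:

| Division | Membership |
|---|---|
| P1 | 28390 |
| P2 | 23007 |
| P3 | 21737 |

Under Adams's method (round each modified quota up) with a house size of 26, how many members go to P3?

Standard divisor 73134/26 ≈ 2812.846; standard quotas: P1 10.093, P2 8.179, P3 7.728.
Rounding up gives 11, 9, 8 = 28 seats, so the divisor must be adjusted.
With modified divisor 3000: modified quotas P1 9.463, P2 7.669, P3 7.246.
Rounding up: P1 10, P2 8, P3 8 (total 26).
P3 receives 8.

8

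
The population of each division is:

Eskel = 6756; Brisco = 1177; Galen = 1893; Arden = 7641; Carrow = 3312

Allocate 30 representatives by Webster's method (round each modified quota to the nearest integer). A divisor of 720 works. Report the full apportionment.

Eskel 9, Brisco 2, Galen 3, Arden 11, Carrow 5

With modified divisor 720: modified quotas Eskel 9.383, Brisco 1.635, Galen 2.629, Arden 10.613, Carrow 4.600.
Rounding to the nearest integer: Eskel 9, Brisco 2, Galen 3, Arden 11, Carrow 5 (total 30).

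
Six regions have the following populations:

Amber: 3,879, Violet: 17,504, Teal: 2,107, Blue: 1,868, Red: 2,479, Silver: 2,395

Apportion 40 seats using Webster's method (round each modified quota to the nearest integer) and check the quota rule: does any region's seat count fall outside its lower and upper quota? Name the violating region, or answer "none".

Standard quotas: Amber 5.132, Violet 23.160, Teal 2.788, Blue 2.472, Red 3.280, Silver 3.169.
Webster allocation: Amber 5, Violet 23, Teal 3, Blue 3, Red 3, Silver 3.
Every allocation lies between the lower and upper quota.

none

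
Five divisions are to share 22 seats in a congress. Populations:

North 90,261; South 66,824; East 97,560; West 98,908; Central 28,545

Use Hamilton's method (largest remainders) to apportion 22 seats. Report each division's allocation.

Standard divisor: 382098 ÷ 22 ≈ 17368.091.
Standard quotas: North 5.1969, South 3.8475, East 5.6172, West 5.6948, Central 1.6435.
Lower quotas: North 5, South 3, East 5, West 5, Central 1 (sum 19, leaving 3 seats).
Remainders in descending order: South 0.8475, West 0.6948, Central 0.6435, East 0.6172, North 0.1969.
The surplus seats go to South, West, Central.

North 5; South 4; East 5; West 6; Central 2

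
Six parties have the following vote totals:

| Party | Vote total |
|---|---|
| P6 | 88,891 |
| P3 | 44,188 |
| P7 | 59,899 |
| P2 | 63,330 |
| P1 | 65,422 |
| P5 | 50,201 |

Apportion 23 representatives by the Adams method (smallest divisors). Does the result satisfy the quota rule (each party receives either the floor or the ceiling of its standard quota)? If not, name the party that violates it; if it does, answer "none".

none

Standard quotas: P6 5.497, P3 2.733, P7 3.704, P2 3.916, P1 4.046, P5 3.104.
Adams allocation: P6 5, P3 3, P7 4, P2 4, P1 4, P5 3.
Every allocation lies between the lower and upper quota.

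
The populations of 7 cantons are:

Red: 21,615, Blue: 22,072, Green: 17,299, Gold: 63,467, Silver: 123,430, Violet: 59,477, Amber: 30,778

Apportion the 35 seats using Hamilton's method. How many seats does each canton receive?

Standard divisor: 338138 ÷ 35 ≈ 9661.086.
Standard quotas: Red 2.2373, Blue 2.2846, Green 1.7906, Gold 6.5693, Silver 12.7760, Violet 6.1563, Amber 3.1858.
Lower quotas: Red 2, Blue 2, Green 1, Gold 6, Silver 12, Violet 6, Amber 3 (sum 32, leaving 3 seats).
Remainders in descending order: Green 0.7906, Silver 0.7760, Gold 0.5693, Blue 0.2846, Red 0.2373, Amber 0.1858, Violet 0.1563.
Largest remainders: Green, Silver, Gold receive the extra seats.

Red=2; Blue=2; Green=2; Gold=7; Silver=13; Violet=6; Amber=3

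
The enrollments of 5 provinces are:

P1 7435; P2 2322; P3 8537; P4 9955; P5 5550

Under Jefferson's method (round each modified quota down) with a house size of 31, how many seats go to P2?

Standard divisor 33799/31 ≈ 1090.29; standard quotas: P1 6.819, P2 2.130, P3 7.830, P4 9.131, P5 5.090.
Rounding down gives 6, 2, 7, 9, 5 = 29 seats, so the divisor must be adjusted.
With modified divisor 1000: modified quotas P1 7.435, P2 2.322, P3 8.537, P4 9.955, P5 5.550.
Rounding down: P1 7, P2 2, P3 8, P4 9, P5 5 (total 31).
P2 receives 2.

2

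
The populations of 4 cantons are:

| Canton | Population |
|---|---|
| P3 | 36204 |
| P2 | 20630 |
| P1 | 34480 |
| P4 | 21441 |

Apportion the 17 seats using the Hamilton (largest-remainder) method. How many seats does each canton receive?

P3=6, P2=3, P1=5, P4=3

Total 112755; standard divisor 112755/17 ≈ 6632.647.
Standard quotas: P3 5.4585, P2 3.1104, P1 5.1985, P4 3.2326.
Lower quotas: P3 5, P2 3, P1 5, P4 3 (sum 16, leaving 1 seat).
Remainders in descending order: P3 0.4585, P4 0.2326, P1 0.1985, P2 0.1104.
The surplus seat goes to P3.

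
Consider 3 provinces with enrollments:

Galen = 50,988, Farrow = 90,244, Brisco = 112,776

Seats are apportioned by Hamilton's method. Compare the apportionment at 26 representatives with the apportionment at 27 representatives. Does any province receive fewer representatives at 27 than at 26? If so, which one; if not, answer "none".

none

At 26 seats: Galen 5, Farrow 9, Brisco 12.
At 27 seats: Galen 5, Farrow 10, Brisco 12.
No province's allocation decreased.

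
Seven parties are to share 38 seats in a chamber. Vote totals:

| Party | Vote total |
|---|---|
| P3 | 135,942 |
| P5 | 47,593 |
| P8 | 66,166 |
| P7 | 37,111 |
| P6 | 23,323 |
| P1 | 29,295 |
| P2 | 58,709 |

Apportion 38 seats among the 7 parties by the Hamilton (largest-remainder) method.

The standard divisor is 398139/38 ≈ 10477.342.
Standard quotas: P3 12.9749, P5 4.5425, P8 6.3152, P7 3.5420, P6 2.2260, P1 2.7960, P2 5.6034.
Lower quotas: P3 12, P5 4, P8 6, P7 3, P6 2, P1 2, P2 5 (sum 34, leaving 4 seats).
Remainders in descending order: P3 0.9749, P1 0.7960, P2 0.6034, P5 0.5425, P7 0.5420, P8 0.3152, P6 0.2260.
The surplus seats go to P3, P1, P2, P5.

P3=13, P5=5, P8=6, P7=3, P6=2, P1=3, P2=6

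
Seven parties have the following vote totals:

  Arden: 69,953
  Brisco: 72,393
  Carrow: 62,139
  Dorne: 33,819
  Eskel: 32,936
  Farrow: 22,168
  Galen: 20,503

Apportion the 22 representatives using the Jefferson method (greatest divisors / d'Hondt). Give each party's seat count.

Standard divisor 313911/22 ≈ 14268.682; standard quotas: Arden 4.903, Brisco 5.074, Carrow 4.355, Dorne 2.370, Eskel 2.308, Farrow 1.554, Galen 1.437.
Rounding down gives 4, 5, 4, 2, 2, 1, 1 = 19 seats, so the divisor must be adjusted.
With modified divisor 11900: modified quotas Arden 5.878, Brisco 6.083, Carrow 5.222, Dorne 2.842, Eskel 2.768, Farrow 1.863, Galen 1.723.
Rounding down: Arden 5, Brisco 6, Carrow 5, Dorne 2, Eskel 2, Farrow 1, Galen 1 (total 22).

Arden: 5; Brisco: 6; Carrow: 5; Dorne: 2; Eskel: 2; Farrow: 1; Galen: 1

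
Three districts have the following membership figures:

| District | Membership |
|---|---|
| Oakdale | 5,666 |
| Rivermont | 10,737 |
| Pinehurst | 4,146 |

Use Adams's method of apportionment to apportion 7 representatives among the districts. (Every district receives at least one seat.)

Standard divisor 20549/7 ≈ 2935.571; standard quotas: Oakdale 1.930, Rivermont 3.658, Pinehurst 1.412.
Rounding up gives 2, 4, 2 = 8 seats, so the divisor must be adjusted.
With modified divisor 3900: modified quotas Oakdale 1.453, Rivermont 2.753, Pinehurst 1.063.
Rounding up: Oakdale 2, Rivermont 3, Pinehurst 2 (total 7).

Oakdale 2, Rivermont 3, Pinehurst 2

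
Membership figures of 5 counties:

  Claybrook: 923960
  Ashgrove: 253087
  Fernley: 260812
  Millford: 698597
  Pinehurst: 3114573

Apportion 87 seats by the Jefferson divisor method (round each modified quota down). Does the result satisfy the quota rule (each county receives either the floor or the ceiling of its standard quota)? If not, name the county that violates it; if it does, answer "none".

Standard quotas: Claybrook 15.308, Ashgrove 4.193, Fernley 4.321, Millford 11.574, Pinehurst 51.603.
Jefferson allocation: Claybrook 15, Ashgrove 4, Fernley 4, Millford 11, Pinehurst 53.
Pinehurst has quota 51.603 (lower 51, upper 52) but receives 53 — outside the quota interval.

Pinehurst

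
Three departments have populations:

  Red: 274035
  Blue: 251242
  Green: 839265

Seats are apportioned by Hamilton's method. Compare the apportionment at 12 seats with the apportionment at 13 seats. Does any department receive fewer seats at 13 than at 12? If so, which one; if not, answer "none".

none

At 12 seats: Red 3, Blue 2, Green 7.
At 13 seats: Red 3, Blue 2, Green 8.
No department's allocation decreased.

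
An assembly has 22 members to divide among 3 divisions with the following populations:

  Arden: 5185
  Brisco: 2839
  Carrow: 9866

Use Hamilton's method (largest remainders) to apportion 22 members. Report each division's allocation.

The standard divisor is 17890/22 ≈ 813.182.
Standard quotas: Arden 6.3762, Brisco 3.4912, Carrow 12.1326.
Lower quotas: Arden 6, Brisco 3, Carrow 12 (sum 21, leaving 1 seat).
Remainders in descending order: Brisco 0.4912, Arden 0.3762, Carrow 0.1326.
Largest remainder: Brisco receives the extra seat.

Arden: 6; Brisco: 4; Carrow: 12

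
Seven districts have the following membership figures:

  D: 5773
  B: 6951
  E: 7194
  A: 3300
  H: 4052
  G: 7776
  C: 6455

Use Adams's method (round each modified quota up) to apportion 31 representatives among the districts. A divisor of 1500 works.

D 4; B 5; E 5; A 3; H 3; G 6; C 5

With modified divisor 1500: modified quotas D 3.849, B 4.634, E 4.796, A 2.200, H 2.701, G 5.184, C 4.303.
Rounding up: D 4, B 5, E 5, A 3, H 3, G 6, C 5 (total 31).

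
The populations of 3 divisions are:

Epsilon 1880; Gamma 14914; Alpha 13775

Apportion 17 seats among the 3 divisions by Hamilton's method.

Standard divisor: 30569 ÷ 17 ≈ 1798.176.
Standard quotas: Epsilon 1.0455, Gamma 8.2940, Alpha 7.6605.
Lower quotas: Epsilon 1, Gamma 8, Alpha 7 (sum 16, leaving 1 seat).
Remainders in descending order: Alpha 0.6605, Gamma 0.2940, Epsilon 0.0455.
Largest remainder: Alpha receives the extra seat.

Epsilon=1, Gamma=8, Alpha=8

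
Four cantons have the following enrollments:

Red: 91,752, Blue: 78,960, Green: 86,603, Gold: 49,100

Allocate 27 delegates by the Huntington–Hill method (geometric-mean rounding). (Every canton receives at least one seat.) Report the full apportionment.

Red=8; Blue=7; Green=8; Gold=4

With divisor 11276: modified quotas Red 8.137, Blue 7.002, Green 7.680, Gold 4.354.
Geometric-mean thresholds: Red √(8·9)=8.485, Blue √(7·8)=7.483, Green √(7·8)=7.483, Gold √(4·5)=4.472.
Each quota rounded against its threshold gives Red 8, Blue 7, Green 8, Gold 4 (total 27).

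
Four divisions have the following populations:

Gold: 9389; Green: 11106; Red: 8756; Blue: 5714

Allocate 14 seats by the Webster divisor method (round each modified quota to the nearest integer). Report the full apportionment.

Standard divisor 34965/14 ≈ 2497.5; standard quotas: Gold 3.759, Green 4.447, Red 3.506, Blue 2.288.
Rounding to the nearest integer gives Gold 4, Green 4, Red 4, Blue 2 — total 14, matching the house size, so no adjustment is needed.

Gold 4, Green 4, Red 4, Blue 2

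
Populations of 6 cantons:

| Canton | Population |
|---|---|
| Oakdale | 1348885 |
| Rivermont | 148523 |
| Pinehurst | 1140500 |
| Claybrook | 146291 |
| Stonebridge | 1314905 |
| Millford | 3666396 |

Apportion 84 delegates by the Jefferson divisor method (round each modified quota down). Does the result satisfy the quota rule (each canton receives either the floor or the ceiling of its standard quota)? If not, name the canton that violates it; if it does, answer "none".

Standard quotas: Oakdale 14.591, Rivermont 1.607, Pinehurst 12.337, Claybrook 1.582, Stonebridge 14.223, Millford 39.660.
Jefferson allocation: Oakdale 15, Rivermont 1, Pinehurst 12, Claybrook 1, Stonebridge 14, Millford 41.
Millford has quota 39.660 (lower 39, upper 40) but receives 41 — outside the quota interval.

Millford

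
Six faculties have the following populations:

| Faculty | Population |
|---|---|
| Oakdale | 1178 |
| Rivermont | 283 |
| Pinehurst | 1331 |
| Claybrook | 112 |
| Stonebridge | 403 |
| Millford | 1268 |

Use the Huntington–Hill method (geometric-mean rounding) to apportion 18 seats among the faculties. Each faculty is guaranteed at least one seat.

With divisor 273: modified quotas Oakdale 4.315, Rivermont 1.037, Pinehurst 4.875, Claybrook 0.410, Stonebridge 1.476, Millford 4.645.
Geometric-mean thresholds: Oakdale √(4·5)=4.472, Rivermont √(1·2)=1.414, Pinehurst √(4·5)=4.472, Claybrook (min 1), Stonebridge √(1·2)=1.414, Millford √(4·5)=4.472.
Each quota rounded against its threshold gives Oakdale 4, Rivermont 1, Pinehurst 5, Claybrook 1, Stonebridge 2, Millford 5 (total 18).

Oakdale: 4, Rivermont: 1, Pinehurst: 5, Claybrook: 1, Stonebridge: 2, Millford: 5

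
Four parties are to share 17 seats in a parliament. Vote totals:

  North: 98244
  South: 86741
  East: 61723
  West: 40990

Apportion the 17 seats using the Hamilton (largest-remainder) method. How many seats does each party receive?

North 6, South 5, East 4, West 2

The standard divisor is 287698/17 ≈ 16923.412.
Standard quotas: North 5.8052, South 5.1255, East 3.6472, West 2.4221.
Lower quotas: North 5, South 5, East 3, West 2 (sum 15, leaving 2 seats).
Remainders in descending order: North 0.8052, East 0.6472, West 0.4221, South 0.1255.
Largest remainders: North, East receive the extra seats.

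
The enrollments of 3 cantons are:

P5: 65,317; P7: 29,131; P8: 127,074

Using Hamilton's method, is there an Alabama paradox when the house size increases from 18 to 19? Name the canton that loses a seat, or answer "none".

At 18 seats: P5 5, P7 3, P8 10.
At 19 seats: P5 6, P7 2, P8 11.
P7 drops from 3 to 2.

P7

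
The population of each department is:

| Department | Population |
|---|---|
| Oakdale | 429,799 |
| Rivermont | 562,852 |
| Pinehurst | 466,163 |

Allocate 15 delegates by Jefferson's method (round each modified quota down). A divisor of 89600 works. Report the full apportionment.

Oakdale 4; Rivermont 6; Pinehurst 5

With modified divisor 89600: modified quotas Oakdale 4.797, Rivermont 6.282, Pinehurst 5.203.
Rounding down: Oakdale 4, Rivermont 6, Pinehurst 5 (total 15).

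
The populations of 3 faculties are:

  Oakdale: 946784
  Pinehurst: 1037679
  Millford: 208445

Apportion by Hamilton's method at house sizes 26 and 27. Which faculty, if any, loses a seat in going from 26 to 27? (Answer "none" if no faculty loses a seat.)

At 26 seats: Oakdale 11, Pinehurst 12, Millford 3.
At 27 seats: Oakdale 12, Pinehurst 13, Millford 2.
Millford drops from 3 to 2.

Millford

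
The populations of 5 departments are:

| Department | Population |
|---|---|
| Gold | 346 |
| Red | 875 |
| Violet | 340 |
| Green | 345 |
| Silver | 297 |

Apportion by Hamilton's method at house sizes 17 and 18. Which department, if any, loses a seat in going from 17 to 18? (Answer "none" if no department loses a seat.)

At 17 seats: Gold 3, Red 7, Violet 2, Green 3, Silver 2.
At 18 seats: Gold 3, Red 7, Violet 3, Green 3, Silver 2.
No department's allocation decreased.

none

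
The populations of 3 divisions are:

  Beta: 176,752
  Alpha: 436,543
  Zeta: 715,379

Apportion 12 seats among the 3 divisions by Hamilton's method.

Beta 2, Alpha 4, Zeta 6

Total 1328674; standard divisor 1328674/12 ≈ 110722.833.
Standard quotas: Beta 1.5963, Alpha 3.9427, Zeta 6.4610.
Lower quotas: Beta 1, Alpha 3, Zeta 6 (sum 10, leaving 2 seats).
Remainders in descending order: Alpha 0.9427, Beta 0.5963, Zeta 0.4610.
The surplus seats go to Alpha, Beta.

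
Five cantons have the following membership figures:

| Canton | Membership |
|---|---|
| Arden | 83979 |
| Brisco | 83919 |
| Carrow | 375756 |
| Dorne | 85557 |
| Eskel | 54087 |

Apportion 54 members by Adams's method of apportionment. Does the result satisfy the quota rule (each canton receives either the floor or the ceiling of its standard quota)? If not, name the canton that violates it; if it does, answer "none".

Carrow

Standard quotas: Arden 6.637, Brisco 6.632, Carrow 29.695, Dorne 6.761, Eskel 4.274.
Adams allocation: Arden 7, Brisco 7, Carrow 28, Dorne 7, Eskel 5.
Carrow has quota 29.695 (lower 29, upper 30) but receives 28 — outside the quota interval.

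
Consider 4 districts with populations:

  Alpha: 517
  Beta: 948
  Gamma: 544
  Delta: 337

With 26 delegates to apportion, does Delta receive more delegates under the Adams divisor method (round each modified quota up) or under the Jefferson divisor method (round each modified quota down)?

Adams: Alpha 6, Beta 10, Gamma 6, Delta 4.
Jefferson: Alpha 6, Beta 11, Gamma 6, Delta 3.
Delta gets 4 under Adams and 3 under Jefferson.

Adams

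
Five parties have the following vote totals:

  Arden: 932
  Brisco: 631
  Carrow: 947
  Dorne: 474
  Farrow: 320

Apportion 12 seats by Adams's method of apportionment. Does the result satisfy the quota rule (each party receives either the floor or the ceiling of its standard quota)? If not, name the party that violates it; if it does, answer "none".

Standard quotas: Arden 3.385, Brisco 2.292, Carrow 3.439, Dorne 1.722, Farrow 1.162.
Adams allocation: Arden 3, Brisco 2, Carrow 3, Dorne 2, Farrow 2.
Every allocation lies between the lower and upper quota.

none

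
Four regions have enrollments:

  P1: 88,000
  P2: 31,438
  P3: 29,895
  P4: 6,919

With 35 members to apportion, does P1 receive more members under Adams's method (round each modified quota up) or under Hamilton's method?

Hamilton

Adams: P1 19, P2 7, P3 7, P4 2.
Hamilton: P1 20, P2 7, P3 7, P4 1.
P1 gets 19 under Adams and 20 under Hamilton.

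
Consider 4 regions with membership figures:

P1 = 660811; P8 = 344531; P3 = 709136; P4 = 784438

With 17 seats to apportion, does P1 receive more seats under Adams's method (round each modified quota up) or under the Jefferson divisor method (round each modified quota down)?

Jefferson

Adams: P1 4, P8 3, P3 5, P4 5.
Jefferson: P1 5, P8 2, P3 5, P4 5.
P1 gets 4 under Adams and 5 under Jefferson.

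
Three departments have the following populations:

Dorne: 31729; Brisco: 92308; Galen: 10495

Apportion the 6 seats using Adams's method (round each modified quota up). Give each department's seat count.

Standard divisor 134532/6 ≈ 22422; standard quotas: Dorne 1.415, Brisco 4.117, Galen 0.468.
Rounding up gives 2, 5, 1 = 8 seats, so the divisor must be adjusted.
With modified divisor 31057.2: modified quotas Dorne 1.022, Brisco 2.972, Galen 0.338.
Rounding up: Dorne 2, Brisco 3, Galen 1 (total 6).

Dorne 2; Brisco 3; Galen 1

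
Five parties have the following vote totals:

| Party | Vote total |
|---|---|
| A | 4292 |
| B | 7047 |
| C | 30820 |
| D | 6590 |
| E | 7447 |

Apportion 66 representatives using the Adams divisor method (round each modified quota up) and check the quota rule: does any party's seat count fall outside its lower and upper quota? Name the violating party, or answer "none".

Standard quotas: A 5.041, B 8.276, C 36.197, D 7.740, E 8.746.
Adams allocation: A 5, B 9, C 35, D 8, E 9.
C has quota 36.197 (lower 36, upper 37) but receives 35 — outside the quota interval.

C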